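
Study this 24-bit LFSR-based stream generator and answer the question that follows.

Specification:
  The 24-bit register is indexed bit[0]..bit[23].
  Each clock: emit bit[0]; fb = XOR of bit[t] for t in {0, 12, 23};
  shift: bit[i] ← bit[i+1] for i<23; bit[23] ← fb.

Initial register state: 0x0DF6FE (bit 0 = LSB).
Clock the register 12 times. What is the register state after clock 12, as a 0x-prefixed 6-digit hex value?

0x21F0DF

reg_0 = 0x0DF6FE
clock 1: out=0, reg = 0x86FB7F
clock 2: out=1, reg = 0xC37DBF
clock 3: out=1, reg = 0xE1BEDF
clock 4: out=1, reg = 0xF0DF6F
clock 5: out=1, reg = 0xF86FB7
clock 6: out=1, reg = 0x7C37DB
clock 7: out=1, reg = 0x3E1BED
clock 8: out=1, reg = 0x1F0DF6
clock 9: out=0, reg = 0x0F86FB
clock 10: out=1, reg = 0x87C37D
clock 11: out=1, reg = 0x43E1BE
clock 12: out=0, reg = 0x21F0DF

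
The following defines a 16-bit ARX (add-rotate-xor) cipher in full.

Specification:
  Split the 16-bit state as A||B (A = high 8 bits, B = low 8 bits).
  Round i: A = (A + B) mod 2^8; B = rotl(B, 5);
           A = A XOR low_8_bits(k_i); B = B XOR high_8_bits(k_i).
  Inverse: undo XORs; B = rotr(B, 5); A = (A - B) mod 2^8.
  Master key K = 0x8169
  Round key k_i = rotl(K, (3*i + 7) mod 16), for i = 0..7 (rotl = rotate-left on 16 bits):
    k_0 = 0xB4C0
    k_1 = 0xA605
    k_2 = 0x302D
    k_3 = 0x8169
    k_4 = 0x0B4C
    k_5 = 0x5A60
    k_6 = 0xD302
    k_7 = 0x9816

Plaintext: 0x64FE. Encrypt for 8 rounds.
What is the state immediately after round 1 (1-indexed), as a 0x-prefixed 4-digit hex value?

0xA26B

s_0 = plaintext = 0x64FE
s_1 = Round(s_0, k_0) = 0xA26B
s_2 = Round(s_1, k_1) = 0x08CB
s_3 = Round(s_2, k_2) = 0xFE49
s_4 = Round(s_3, k_3) = 0x2EA8
s_5 = Round(s_4, k_4) = 0x9A1E
s_6 = Round(s_5, k_5) = 0xD899
s_7 = Round(s_6, k_6) = 0x73E0
s_8 = Round(s_7, k_7) = 0x4584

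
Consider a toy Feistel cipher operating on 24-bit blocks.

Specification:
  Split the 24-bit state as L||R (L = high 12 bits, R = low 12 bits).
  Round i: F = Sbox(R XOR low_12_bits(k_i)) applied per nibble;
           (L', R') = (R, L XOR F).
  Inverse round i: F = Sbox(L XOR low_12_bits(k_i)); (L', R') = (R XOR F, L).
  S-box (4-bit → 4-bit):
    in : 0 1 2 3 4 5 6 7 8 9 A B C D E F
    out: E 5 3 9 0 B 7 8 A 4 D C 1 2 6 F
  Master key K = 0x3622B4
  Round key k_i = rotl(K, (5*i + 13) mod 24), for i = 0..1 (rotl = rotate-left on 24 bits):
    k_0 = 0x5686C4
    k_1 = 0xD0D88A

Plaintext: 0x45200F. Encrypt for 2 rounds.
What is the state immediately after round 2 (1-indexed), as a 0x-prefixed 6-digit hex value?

s_0 = plaintext = 0x45200F
s_1 = Round(s_0, k_0) = 0x00F34E
s_2 = Round(s_1, k_1) = 0x34EC1F

0x34EC1F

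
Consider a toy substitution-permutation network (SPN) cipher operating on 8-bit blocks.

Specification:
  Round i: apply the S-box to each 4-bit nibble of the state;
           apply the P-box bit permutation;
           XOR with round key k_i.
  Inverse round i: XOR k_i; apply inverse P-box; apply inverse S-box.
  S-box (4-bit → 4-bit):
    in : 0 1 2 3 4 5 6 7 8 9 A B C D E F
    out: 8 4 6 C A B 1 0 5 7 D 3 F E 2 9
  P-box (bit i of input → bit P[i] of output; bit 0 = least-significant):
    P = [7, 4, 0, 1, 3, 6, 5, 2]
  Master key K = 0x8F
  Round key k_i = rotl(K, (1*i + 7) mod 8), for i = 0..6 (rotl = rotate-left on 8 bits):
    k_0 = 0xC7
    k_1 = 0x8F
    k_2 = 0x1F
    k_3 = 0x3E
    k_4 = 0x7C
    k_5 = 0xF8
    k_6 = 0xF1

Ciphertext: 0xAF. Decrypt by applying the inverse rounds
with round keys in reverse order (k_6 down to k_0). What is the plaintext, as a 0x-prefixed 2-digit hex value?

0x09

s_0 = ciphertext = 0xAF
s_1 = InvRound(s_0, k_6) = 0x54
s_2 = InvRound(s_1, k_5) = 0xA6
s_3 = InvRound(s_2, k_4) = 0xB5
s_4 = InvRound(s_3, k_3) = 0x6A
s_5 = InvRound(s_4, k_2) = 0xD2
s_6 = InvRound(s_5, k_1) = 0x52
s_7 = InvRound(s_6, k_0) = 0x09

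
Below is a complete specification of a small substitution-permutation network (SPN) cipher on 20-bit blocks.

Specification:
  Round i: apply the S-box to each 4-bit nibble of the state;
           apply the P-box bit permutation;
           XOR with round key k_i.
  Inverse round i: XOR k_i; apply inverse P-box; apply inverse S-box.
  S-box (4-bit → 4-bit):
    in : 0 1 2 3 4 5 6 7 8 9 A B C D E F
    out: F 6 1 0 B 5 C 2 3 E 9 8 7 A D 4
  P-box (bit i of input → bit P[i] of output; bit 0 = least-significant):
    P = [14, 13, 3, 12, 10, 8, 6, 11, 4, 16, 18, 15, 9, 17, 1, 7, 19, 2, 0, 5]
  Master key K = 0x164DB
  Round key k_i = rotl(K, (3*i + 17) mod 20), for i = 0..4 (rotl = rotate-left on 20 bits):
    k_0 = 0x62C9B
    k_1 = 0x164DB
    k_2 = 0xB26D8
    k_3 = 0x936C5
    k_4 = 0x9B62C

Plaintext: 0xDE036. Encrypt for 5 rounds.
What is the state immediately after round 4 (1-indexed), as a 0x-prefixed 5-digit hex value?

0xC896C

s_0 = plaintext = 0xDE036
s_1 = Round(s_0, k_0) = 0x3BE25
s_2 = Round(s_1, k_1) = 0x5A043
s_3 = Round(s_2, k_2) = 0x6A949
s_4 = Round(s_3, k_3) = 0xC896C
s_5 = Round(s_4, k_4) = 0x65C61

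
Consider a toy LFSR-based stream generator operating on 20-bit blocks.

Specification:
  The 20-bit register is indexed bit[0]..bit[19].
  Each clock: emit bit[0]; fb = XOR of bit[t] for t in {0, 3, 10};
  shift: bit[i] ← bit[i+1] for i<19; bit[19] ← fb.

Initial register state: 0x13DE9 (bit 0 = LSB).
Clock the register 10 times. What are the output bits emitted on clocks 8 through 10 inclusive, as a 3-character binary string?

reg_0 = 0x13DE9
clock 1: out=1, reg = 0x89EF4
clock 2: out=0, reg = 0xC4F7A
clock 3: out=0, reg = 0x627BD
clock 4: out=1, reg = 0xB13DE
clock 5: out=0, reg = 0xD89EF
clock 6: out=1, reg = 0x6C4F7
clock 7: out=1, reg = 0x3627B
clock 8: out=1, reg = 0x1B13D
clock 9: out=1, reg = 0x0D89E
clock 10: out=0, reg = 0x86C4F

110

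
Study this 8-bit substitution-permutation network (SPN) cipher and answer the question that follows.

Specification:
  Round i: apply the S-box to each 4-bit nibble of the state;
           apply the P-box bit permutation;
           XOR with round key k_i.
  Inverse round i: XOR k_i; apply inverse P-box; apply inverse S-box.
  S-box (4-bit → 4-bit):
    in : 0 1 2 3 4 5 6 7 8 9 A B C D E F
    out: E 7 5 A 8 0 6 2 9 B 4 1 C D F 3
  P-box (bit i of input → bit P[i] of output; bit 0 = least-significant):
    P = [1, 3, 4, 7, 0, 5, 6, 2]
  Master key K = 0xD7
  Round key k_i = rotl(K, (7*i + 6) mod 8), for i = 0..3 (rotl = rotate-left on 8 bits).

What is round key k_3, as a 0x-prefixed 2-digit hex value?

K = 0xD7
k_0 = rotl(K, (7*0+6) mod 8) = rotl(K, 6) = 0xF5
k_1 = rotl(K, (7*1+6) mod 8) = rotl(K, 5) = 0xFA
k_2 = rotl(K, (7*2+6) mod 8) = rotl(K, 4) = 0x7D
k_3 = rotl(K, (7*3+6) mod 8) = rotl(K, 3) = 0xBE

0xBE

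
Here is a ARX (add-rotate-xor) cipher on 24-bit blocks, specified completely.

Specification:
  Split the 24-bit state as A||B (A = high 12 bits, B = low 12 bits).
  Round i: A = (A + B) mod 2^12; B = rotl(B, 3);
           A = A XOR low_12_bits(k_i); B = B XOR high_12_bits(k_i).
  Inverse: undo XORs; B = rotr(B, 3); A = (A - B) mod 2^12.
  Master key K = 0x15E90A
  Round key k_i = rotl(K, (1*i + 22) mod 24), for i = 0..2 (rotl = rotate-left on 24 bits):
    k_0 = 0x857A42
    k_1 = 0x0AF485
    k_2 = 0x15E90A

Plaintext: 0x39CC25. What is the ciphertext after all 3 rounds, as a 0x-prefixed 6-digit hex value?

0xCD6A43

s_0 = plaintext = 0x39CC25
s_1 = Round(s_0, k_0) = 0x583979
s_2 = Round(s_1, k_1) = 0xA79B63
s_3 = Round(s_2, k_2) = 0xCD6A43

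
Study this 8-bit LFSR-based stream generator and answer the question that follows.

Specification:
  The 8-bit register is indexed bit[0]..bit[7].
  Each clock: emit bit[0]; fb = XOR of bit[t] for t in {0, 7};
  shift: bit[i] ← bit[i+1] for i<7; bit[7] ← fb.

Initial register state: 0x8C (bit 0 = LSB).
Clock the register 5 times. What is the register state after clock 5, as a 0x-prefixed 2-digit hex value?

0xDC

reg_0 = 0x8C
clock 1: out=0, reg = 0xC6
clock 2: out=0, reg = 0xE3
clock 3: out=1, reg = 0x71
clock 4: out=1, reg = 0xB8
clock 5: out=0, reg = 0xDC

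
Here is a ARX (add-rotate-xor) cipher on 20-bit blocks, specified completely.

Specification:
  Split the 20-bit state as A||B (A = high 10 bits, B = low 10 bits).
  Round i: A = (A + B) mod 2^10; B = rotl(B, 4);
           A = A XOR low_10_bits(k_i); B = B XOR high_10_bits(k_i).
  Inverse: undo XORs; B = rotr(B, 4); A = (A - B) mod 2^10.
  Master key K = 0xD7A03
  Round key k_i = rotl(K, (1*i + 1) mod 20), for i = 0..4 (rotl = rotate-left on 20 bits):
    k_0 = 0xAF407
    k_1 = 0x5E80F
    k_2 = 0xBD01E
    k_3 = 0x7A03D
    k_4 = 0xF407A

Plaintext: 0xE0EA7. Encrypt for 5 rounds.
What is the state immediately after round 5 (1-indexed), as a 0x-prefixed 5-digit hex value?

s_0 = plaintext = 0xE0EA7
s_1 = Round(s_0, k_0) = 0x8B4C7
s_2 = Round(s_1, k_1) = 0xBED09
s_3 = Round(s_2, k_2) = 0x06A60
s_4 = Round(s_3, k_3) = 0x91FE1
s_5 = Round(s_4, k_4) = 0x949CF

0x949CF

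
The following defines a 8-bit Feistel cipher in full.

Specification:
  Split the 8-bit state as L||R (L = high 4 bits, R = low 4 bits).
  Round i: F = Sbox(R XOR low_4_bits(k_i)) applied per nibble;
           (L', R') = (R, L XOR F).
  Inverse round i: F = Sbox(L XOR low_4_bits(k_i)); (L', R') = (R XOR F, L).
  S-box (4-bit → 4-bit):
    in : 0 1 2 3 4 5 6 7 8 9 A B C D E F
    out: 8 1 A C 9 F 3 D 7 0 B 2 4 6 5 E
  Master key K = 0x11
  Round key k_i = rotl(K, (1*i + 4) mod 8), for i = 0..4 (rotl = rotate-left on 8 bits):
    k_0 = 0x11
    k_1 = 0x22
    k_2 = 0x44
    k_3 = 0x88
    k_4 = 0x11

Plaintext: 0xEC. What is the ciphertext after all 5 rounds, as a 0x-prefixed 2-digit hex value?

0x3E

s_0 = plaintext = 0xEC
s_1 = Round(s_0, k_0) = 0xC8
s_2 = Round(s_1, k_1) = 0x87
s_3 = Round(s_2, k_2) = 0x74
s_4 = Round(s_3, k_3) = 0x43
s_5 = Round(s_4, k_4) = 0x3E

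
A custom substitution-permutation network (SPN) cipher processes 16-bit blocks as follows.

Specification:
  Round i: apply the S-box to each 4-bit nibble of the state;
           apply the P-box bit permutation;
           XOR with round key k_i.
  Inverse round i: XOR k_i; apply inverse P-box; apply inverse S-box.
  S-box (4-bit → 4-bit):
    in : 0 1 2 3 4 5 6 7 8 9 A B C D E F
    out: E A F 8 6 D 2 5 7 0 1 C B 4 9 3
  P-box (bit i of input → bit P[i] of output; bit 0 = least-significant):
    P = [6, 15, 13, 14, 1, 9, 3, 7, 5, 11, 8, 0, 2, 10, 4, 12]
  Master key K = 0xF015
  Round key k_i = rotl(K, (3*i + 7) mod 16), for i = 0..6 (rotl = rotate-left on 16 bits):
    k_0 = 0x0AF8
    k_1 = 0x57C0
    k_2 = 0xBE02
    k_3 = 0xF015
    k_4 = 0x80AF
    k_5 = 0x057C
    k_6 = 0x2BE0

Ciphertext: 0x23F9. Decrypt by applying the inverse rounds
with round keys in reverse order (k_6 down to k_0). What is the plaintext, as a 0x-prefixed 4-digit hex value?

0xE6E3

s_0 = ciphertext = 0x23F9
s_1 = InvRound(s_0, k_6) = 0xD1D9
s_2 = InvRound(s_1, k_5) = 0xCE31
s_3 = InvRound(s_2, k_4) = 0x8623
s_4 = InvRound(s_3, k_3) = 0x2AFB
s_5 = InvRound(s_4, k_2) = 0x0EBF
s_6 = InvRound(s_5, k_1) = 0x527E
s_7 = InvRound(s_6, k_0) = 0xE6E3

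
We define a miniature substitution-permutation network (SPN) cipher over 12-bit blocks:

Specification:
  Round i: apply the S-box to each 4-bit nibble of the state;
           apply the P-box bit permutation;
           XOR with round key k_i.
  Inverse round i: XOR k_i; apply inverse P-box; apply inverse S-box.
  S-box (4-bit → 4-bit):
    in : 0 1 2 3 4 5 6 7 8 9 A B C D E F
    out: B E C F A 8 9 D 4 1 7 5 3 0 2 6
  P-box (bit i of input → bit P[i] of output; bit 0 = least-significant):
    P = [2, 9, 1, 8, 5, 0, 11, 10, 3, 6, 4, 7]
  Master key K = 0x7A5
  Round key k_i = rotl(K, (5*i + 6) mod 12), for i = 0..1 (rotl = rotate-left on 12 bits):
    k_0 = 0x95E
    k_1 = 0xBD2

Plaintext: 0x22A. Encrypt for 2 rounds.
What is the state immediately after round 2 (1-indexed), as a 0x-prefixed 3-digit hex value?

s_0 = plaintext = 0x22A
s_1 = Round(s_0, k_0) = 0x7C8
s_2 = Round(s_1, k_1) = 0xB69

0xB69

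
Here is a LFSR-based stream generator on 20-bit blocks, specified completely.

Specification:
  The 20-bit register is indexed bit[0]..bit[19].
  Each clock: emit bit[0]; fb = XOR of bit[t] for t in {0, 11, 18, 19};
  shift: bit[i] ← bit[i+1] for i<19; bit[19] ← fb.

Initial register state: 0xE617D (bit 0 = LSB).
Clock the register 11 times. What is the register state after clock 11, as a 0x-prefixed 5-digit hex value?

0xC7BCC

reg_0 = 0xE617D
clock 1: out=1, reg = 0xF30BE
clock 2: out=0, reg = 0x7985F
clock 3: out=1, reg = 0xBCC2F
clock 4: out=1, reg = 0xDE617
clock 5: out=1, reg = 0xEF30B
clock 6: out=1, reg = 0xF7985
clock 7: out=1, reg = 0x7BCC2
clock 8: out=0, reg = 0x3DE61
clock 9: out=1, reg = 0x1EF30
clock 10: out=0, reg = 0x8F798
clock 11: out=0, reg = 0xC7BCC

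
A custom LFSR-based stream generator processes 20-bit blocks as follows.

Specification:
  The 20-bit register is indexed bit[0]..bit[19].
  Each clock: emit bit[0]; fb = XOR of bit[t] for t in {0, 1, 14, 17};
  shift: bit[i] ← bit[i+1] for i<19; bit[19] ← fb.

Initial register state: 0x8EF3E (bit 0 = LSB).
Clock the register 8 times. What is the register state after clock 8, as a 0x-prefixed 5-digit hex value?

0xB68EF

reg_0 = 0x8EF3E
clock 1: out=0, reg = 0x4779F
clock 2: out=1, reg = 0xA3BCF
clock 3: out=1, reg = 0xD1DE7
clock 4: out=1, reg = 0x68EF3
clock 5: out=1, reg = 0xB4779
clock 6: out=1, reg = 0xDA3BC
clock 7: out=0, reg = 0x6D1DE
clock 8: out=0, reg = 0xB68EF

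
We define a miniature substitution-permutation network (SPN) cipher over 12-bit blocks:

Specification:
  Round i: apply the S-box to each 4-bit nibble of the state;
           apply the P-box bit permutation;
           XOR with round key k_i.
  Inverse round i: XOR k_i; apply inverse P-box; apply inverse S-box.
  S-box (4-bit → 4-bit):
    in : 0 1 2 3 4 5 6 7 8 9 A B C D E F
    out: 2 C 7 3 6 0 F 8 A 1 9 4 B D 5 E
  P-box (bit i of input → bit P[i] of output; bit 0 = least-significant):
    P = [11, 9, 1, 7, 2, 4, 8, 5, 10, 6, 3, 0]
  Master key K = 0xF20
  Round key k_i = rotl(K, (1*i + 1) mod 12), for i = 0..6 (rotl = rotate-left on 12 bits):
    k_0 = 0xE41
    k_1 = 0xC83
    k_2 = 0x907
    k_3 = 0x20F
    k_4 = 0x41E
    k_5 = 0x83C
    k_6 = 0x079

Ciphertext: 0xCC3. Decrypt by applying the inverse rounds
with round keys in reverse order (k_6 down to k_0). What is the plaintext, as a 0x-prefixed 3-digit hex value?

s_0 = ciphertext = 0xCC3
s_1 = InvRound(s_0, k_6) = 0xE8D
s_2 = InvRound(s_1, k_5) = 0xA88
s_3 = InvRound(s_2, k_4) = 0x936
s_4 = InvRound(s_3, k_3) = 0x1F3
s_5 = InvRound(s_4, k_2) = 0x0CA
s_6 = InvRound(s_5, k_1) = 0x659
s_7 = InvRound(s_6, k_0) = 0xB09

0xB09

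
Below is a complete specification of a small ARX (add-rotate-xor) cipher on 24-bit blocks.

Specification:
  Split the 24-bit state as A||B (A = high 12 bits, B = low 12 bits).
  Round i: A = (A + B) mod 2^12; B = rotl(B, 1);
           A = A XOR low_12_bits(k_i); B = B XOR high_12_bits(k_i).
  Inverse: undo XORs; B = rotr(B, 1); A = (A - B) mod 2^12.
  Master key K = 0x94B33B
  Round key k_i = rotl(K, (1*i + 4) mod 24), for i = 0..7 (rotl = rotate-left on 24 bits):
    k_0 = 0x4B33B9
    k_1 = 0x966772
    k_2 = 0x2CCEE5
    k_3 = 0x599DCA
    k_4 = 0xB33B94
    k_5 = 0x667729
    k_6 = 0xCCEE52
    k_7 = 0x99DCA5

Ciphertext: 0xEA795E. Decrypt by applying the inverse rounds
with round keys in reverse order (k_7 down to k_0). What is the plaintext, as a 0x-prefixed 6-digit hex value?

s_0 = ciphertext = 0xEA795E
s_1 = InvRound(s_0, k_7) = 0x9A1861
s_2 = InvRound(s_1, k_6) = 0xD9CA57
s_3 = InvRound(s_2, k_5) = 0x49D618
s_4 = InvRound(s_3, k_4) = 0x074E95
s_5 = InvRound(s_4, k_3) = 0x838586
s_6 = InvRound(s_5, k_2) = 0x3383A5
s_7 = InvRound(s_6, k_1) = 0x6E9D61
s_8 = InvRound(s_7, k_0) = 0x0674E9

0x0674E9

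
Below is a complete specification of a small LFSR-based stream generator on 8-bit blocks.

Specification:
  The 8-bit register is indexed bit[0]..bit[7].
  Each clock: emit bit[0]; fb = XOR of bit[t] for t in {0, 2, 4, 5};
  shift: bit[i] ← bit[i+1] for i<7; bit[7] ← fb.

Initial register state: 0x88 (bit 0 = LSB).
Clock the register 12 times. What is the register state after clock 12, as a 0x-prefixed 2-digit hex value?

reg_0 = 0x88
clock 1: out=0, reg = 0x44
clock 2: out=0, reg = 0xA2
clock 3: out=0, reg = 0xD1
clock 4: out=1, reg = 0x68
clock 5: out=0, reg = 0xB4
clock 6: out=0, reg = 0xDA
clock 7: out=0, reg = 0xED
clock 8: out=1, reg = 0xF6
clock 9: out=0, reg = 0xFB
clock 10: out=1, reg = 0xFD
clock 11: out=1, reg = 0x7E
clock 12: out=0, reg = 0xBF

0xBF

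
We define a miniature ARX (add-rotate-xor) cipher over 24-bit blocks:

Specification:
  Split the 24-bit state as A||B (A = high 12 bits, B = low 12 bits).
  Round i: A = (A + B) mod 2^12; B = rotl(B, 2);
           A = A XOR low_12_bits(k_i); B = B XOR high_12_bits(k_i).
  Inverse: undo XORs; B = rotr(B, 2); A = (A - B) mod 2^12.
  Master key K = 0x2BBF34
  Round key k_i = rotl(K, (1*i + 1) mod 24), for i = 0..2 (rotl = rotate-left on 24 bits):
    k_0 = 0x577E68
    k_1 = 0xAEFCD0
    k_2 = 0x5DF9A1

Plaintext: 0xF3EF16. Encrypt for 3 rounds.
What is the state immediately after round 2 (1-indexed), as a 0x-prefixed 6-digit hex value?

0x5B8E5D

s_0 = plaintext = 0xF3EF16
s_1 = Round(s_0, k_0) = 0x03C92C
s_2 = Round(s_1, k_1) = 0x5B8E5D
s_3 = Round(s_2, k_2) = 0xDB4CA8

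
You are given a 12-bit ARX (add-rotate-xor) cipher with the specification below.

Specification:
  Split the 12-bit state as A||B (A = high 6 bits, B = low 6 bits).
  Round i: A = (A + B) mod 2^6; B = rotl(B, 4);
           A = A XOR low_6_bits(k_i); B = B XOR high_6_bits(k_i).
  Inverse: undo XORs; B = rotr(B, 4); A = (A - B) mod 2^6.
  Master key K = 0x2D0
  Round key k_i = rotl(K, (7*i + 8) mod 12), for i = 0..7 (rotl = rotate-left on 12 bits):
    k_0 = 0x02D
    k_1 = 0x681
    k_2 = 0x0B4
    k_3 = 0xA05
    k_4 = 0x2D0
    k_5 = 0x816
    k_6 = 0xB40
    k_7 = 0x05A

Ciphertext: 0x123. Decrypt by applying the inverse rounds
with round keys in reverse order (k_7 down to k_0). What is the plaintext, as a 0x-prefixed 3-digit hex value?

s_0 = ciphertext = 0x123
s_1 = InvRound(s_0, k_7) = 0x50A
s_2 = InvRound(s_1, k_6) = 0xD9E
s_3 = InvRound(s_2, k_5) = 0x97B
s_4 = InvRound(s_3, k_4) = 0xC83
s_5 = InvRound(s_4, k_3) = 0x26E
s_6 = InvRound(s_5, k_2) = 0x2F2
s_7 = InvRound(s_6, k_1) = 0xA22
s_8 = InvRound(s_7, k_0) = 0xECA

0xECA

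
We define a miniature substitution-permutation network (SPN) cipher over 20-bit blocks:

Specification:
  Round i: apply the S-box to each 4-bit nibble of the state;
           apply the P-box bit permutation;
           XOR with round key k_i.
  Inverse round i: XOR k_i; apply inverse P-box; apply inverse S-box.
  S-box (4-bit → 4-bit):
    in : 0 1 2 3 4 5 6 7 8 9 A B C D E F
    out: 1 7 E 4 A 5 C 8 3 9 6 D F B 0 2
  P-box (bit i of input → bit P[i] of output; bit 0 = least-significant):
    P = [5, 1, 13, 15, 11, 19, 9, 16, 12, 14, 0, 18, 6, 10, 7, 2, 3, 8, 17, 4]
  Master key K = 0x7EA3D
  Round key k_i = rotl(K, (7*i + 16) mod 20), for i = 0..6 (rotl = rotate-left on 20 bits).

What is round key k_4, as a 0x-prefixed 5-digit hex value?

K = 0x7EA3D
k_0 = rotl(K, (7*0+16) mod 20) = rotl(K, 16) = 0xD7EA3
k_1 = rotl(K, (7*1+16) mod 20) = rotl(K, 3) = 0xF51EB
k_2 = rotl(K, (7*2+16) mod 20) = rotl(K, 10) = 0x8F5FA
k_3 = rotl(K, (7*3+16) mod 20) = rotl(K, 17) = 0xAFD47
k_4 = rotl(K, (7*4+16) mod 20) = rotl(K, 4) = 0xEA3D7

0xEA3D7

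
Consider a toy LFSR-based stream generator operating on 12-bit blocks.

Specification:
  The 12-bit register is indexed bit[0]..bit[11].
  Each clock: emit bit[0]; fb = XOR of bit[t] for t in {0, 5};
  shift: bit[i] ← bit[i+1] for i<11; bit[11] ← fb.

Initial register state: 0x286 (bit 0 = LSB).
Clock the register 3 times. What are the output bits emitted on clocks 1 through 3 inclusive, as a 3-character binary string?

011

reg_0 = 0x286
clock 1: out=0, reg = 0x143
clock 2: out=1, reg = 0x8A1
clock 3: out=1, reg = 0x450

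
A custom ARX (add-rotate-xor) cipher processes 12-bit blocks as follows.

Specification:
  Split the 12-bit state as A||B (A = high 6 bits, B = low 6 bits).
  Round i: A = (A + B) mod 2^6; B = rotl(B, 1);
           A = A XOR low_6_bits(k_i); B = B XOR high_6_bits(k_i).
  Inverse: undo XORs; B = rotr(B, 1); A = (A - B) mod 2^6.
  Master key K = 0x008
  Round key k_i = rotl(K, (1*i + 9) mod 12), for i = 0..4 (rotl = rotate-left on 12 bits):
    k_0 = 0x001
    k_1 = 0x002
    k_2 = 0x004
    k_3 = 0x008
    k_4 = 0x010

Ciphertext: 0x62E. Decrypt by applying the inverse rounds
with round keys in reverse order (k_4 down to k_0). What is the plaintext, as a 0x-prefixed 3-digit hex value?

s_0 = ciphertext = 0x62E
s_1 = InvRound(s_0, k_4) = 0xC57
s_2 = InvRound(s_1, k_3) = 0x3AB
s_3 = InvRound(s_2, k_2) = 0x575
s_4 = InvRound(s_3, k_1) = 0x77A
s_5 = InvRound(s_4, k_0) = 0xFDD

0xFDD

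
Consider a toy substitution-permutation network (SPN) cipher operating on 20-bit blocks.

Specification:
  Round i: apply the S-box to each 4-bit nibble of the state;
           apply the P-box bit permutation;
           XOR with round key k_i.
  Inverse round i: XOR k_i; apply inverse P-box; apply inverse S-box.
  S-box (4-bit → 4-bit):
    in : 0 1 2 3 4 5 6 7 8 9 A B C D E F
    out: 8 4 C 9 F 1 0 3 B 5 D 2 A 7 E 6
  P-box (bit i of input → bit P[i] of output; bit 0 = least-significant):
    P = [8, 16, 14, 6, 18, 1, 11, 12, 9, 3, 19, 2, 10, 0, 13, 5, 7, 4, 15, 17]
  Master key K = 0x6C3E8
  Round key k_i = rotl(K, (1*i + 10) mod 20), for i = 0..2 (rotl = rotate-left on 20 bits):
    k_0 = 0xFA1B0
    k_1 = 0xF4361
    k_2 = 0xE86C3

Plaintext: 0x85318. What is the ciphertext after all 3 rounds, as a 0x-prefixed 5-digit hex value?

s_0 = plaintext = 0x85318
s_1 = Round(s_0, k_0) = 0xCAE64
s_2 = Round(s_1, k_1) = 0x4261D
s_3 = Round(s_2, k_2) = 0xD6F73

0xD6F73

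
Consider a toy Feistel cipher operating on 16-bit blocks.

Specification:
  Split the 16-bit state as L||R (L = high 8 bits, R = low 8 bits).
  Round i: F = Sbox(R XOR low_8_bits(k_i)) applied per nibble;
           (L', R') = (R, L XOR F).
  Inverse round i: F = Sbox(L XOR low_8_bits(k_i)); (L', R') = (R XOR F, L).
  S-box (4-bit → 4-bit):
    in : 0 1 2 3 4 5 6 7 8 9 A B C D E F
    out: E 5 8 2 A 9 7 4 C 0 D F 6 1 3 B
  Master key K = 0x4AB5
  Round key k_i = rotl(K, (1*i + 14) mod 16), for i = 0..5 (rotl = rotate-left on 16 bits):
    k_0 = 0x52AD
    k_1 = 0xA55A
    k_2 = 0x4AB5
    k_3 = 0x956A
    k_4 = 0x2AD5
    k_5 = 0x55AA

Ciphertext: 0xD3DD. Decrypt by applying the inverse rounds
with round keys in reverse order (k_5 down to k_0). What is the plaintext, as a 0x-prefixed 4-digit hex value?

s_0 = ciphertext = 0xD3DD
s_1 = InvRound(s_0, k_5) = 0x9DD3
s_2 = InvRound(s_1, k_4) = 0x7F9D
s_3 = InvRound(s_2, k_3) = 0xC47F
s_4 = InvRound(s_3, k_2) = 0x3AC4
s_5 = InvRound(s_4, k_1) = 0xBA3A
s_6 = InvRound(s_5, k_0) = 0x6EBA

0x6EBA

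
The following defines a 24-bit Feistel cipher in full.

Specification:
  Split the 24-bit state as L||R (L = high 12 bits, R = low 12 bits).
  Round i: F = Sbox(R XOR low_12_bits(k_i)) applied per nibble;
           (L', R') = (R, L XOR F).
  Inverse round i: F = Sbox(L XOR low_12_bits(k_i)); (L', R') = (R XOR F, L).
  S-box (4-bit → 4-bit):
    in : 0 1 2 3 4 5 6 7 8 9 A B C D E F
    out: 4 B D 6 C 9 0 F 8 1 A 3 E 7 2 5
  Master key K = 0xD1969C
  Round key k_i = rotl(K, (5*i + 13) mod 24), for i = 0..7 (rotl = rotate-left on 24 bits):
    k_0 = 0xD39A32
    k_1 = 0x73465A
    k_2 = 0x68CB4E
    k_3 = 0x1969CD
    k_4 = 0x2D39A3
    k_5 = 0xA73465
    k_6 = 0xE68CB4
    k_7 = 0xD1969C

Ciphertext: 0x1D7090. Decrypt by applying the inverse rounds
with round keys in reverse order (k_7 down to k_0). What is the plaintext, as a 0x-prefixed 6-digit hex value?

s_0 = ciphertext = 0x1D7090
s_1 = InvRound(s_0, k_7) = 0xF531D7
s_2 = InvRound(s_1, k_6) = 0x7F8F53
s_3 = InvRound(s_2, k_5) = 0x9447F8
s_4 = InvRound(s_3, k_4) = 0x3D7944
s_5 = InvRound(s_4, k_3) = 0x3FE3D7
s_6 = InvRound(s_5, k_2) = 0xBE33FE
s_7 = InvRound(s_6, k_1) = 0x4CFBE3
s_8 = InvRound(s_7, k_0) = 0x9B44CF

0x9B44CF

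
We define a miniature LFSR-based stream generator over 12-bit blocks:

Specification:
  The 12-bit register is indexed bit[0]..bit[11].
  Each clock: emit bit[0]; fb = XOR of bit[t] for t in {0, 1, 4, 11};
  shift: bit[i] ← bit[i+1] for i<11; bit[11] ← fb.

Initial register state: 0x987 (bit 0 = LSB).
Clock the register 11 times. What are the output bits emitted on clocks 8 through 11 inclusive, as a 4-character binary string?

1100

reg_0 = 0x987
clock 1: out=1, reg = 0xCC3
clock 2: out=1, reg = 0xE61
clock 3: out=1, reg = 0x730
clock 4: out=0, reg = 0xB98
clock 5: out=0, reg = 0x5CC
clock 6: out=0, reg = 0x2E6
clock 7: out=0, reg = 0x973
clock 8: out=1, reg = 0x4B9
clock 9: out=1, reg = 0x25C
clock 10: out=0, reg = 0x92E
clock 11: out=0, reg = 0x497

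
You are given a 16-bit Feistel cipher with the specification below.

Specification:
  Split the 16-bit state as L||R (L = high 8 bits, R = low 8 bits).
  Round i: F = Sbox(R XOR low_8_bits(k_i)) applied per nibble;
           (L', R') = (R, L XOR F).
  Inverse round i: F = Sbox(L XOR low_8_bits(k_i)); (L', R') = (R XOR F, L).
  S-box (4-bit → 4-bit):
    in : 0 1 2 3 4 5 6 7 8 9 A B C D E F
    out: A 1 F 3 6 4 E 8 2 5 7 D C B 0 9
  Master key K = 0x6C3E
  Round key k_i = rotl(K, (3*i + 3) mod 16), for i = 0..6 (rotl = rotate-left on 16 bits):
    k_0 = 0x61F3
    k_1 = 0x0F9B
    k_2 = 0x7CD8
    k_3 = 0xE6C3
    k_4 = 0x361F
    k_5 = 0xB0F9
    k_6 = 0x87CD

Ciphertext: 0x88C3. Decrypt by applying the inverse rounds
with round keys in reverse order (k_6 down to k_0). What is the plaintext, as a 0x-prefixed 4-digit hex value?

s_0 = ciphertext = 0x88C3
s_1 = InvRound(s_0, k_6) = 0xA788
s_2 = InvRound(s_1, k_5) = 0xC8A7
s_3 = InvRound(s_2, k_4) = 0x1FC8
s_4 = InvRound(s_3, k_3) = 0x741F
s_5 = InvRound(s_4, k_2) = 0x6374
s_6 = InvRound(s_5, k_1) = 0xE663
s_7 = InvRound(s_6, k_0) = 0x77E6

0x77E6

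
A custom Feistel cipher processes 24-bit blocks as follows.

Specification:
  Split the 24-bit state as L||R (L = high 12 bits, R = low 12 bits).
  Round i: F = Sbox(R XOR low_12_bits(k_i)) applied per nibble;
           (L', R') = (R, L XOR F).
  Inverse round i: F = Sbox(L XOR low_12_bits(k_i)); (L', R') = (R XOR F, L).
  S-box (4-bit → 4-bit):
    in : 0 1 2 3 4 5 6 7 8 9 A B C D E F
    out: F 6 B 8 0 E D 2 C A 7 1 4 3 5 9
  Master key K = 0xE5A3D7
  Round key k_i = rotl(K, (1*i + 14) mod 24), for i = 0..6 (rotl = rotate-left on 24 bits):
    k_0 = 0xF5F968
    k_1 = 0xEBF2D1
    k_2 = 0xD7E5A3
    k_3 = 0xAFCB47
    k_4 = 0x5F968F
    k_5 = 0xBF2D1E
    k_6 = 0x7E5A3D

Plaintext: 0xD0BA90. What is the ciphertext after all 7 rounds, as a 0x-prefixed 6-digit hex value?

0x7DF6DD

s_0 = plaintext = 0xD0BA90
s_1 = Round(s_0, k_0) = 0xA90597
s_2 = Round(s_1, k_1) = 0x59789D
s_3 = Round(s_2, k_2) = 0x89D612
s_4 = Round(s_3, k_3) = 0x612B73
s_5 = Round(s_4, k_4) = 0xB73586
s_6 = Round(s_5, k_5) = 0x5867DF
s_7 = Round(s_6, k_6) = 0x7DF6DD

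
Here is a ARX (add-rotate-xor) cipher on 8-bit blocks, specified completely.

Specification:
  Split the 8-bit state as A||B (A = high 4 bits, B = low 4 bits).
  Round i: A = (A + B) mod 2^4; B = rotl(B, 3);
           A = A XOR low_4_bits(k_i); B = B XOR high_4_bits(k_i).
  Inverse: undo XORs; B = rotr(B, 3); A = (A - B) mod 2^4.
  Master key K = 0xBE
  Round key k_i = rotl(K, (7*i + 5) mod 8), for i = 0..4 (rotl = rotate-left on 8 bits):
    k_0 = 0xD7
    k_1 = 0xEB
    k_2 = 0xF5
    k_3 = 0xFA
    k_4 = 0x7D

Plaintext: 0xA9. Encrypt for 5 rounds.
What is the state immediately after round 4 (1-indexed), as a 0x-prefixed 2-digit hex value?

0x79

s_0 = plaintext = 0xA9
s_1 = Round(s_0, k_0) = 0x41
s_2 = Round(s_1, k_1) = 0xE6
s_3 = Round(s_2, k_2) = 0x1C
s_4 = Round(s_3, k_3) = 0x79
s_5 = Round(s_4, k_4) = 0xDB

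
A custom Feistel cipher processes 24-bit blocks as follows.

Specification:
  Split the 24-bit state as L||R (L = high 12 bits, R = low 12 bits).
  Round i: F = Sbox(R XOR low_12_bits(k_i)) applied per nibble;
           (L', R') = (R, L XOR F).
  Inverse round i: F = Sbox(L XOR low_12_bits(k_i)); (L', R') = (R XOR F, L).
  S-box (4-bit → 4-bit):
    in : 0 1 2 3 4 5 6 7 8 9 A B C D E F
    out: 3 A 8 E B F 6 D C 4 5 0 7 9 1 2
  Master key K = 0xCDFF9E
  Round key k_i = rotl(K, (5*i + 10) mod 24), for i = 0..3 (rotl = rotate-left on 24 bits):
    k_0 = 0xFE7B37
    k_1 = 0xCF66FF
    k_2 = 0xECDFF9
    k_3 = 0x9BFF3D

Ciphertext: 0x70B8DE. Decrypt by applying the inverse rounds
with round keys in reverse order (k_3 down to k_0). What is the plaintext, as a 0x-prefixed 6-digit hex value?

0x800EF9

s_0 = ciphertext = 0x70B8DE
s_1 = InvRound(s_0, k_3) = 0x43870B
s_2 = InvRound(s_1, k_2) = 0x771438
s_3 = InvRound(s_2, k_1) = 0xEF9771
s_4 = InvRound(s_3, k_0) = 0x800EF9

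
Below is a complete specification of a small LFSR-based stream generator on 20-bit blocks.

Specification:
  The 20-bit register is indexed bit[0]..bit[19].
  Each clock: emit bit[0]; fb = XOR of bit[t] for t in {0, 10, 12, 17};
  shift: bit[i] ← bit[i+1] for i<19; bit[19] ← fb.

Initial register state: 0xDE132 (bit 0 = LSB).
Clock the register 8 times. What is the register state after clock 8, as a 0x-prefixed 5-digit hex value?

0x82DE1

reg_0 = 0xDE132
clock 1: out=0, reg = 0x6F099
clock 2: out=1, reg = 0xB784C
clock 3: out=0, reg = 0x5BC26
clock 4: out=0, reg = 0x2DE13
clock 5: out=1, reg = 0x16F09
clock 6: out=1, reg = 0x0B784
clock 7: out=0, reg = 0x05BC2
clock 8: out=0, reg = 0x82DE1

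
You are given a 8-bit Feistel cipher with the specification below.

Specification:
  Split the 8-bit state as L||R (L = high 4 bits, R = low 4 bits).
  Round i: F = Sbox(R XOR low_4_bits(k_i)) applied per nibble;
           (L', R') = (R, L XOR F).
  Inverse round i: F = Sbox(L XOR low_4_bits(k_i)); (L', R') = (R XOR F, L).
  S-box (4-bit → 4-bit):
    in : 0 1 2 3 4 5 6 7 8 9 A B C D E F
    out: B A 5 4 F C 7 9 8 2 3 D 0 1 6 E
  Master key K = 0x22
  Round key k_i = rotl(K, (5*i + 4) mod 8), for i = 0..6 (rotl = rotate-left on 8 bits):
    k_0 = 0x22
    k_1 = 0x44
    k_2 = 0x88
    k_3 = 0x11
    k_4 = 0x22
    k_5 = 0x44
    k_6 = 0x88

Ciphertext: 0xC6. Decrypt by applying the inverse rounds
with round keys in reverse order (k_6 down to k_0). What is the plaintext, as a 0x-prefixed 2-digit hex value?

s_0 = ciphertext = 0xC6
s_1 = InvRound(s_0, k_6) = 0x9C
s_2 = InvRound(s_1, k_5) = 0xD9
s_3 = InvRound(s_2, k_4) = 0x7D
s_4 = InvRound(s_3, k_3) = 0xA7
s_5 = InvRound(s_4, k_2) = 0x2A
s_6 = InvRound(s_5, k_1) = 0xD2
s_7 = InvRound(s_6, k_0) = 0xCD

0xCD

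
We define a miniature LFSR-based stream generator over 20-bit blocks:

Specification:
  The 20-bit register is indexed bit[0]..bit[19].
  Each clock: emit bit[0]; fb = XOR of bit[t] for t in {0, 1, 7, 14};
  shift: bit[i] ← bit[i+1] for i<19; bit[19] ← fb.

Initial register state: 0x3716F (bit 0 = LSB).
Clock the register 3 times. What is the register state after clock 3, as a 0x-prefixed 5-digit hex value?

reg_0 = 0x3716F
clock 1: out=1, reg = 0x9B8B7
clock 2: out=1, reg = 0xCDC5B
clock 3: out=1, reg = 0xE6E2D

0xE6E2D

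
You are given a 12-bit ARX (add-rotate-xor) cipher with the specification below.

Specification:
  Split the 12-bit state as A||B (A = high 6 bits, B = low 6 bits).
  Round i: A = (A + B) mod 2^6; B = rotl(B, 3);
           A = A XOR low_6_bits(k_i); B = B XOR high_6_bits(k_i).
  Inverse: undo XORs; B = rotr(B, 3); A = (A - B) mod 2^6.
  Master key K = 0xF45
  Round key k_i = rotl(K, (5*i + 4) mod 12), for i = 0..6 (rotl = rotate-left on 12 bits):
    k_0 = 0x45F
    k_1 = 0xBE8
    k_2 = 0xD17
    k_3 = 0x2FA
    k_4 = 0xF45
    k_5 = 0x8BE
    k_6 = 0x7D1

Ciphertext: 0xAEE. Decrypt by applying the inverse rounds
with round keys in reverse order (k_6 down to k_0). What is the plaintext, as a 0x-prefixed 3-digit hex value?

0xA4B

s_0 = ciphertext = 0xAEE
s_1 = InvRound(s_0, k_6) = 0xB0E
s_2 = InvRound(s_1, k_5) = 0xB65
s_3 = InvRound(s_2, k_4) = 0x943
s_4 = InvRound(s_3, k_3) = 0x781
s_5 = InvRound(s_4, k_2) = 0x6EE
s_6 = InvRound(s_5, k_1) = 0xAC8
s_7 = InvRound(s_6, k_0) = 0xA4B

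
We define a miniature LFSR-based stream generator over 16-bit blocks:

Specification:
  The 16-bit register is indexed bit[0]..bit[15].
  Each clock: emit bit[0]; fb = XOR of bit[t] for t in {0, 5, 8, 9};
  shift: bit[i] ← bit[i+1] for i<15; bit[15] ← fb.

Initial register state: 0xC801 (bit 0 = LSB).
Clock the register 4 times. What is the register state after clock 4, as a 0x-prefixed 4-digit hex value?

0xDC80

reg_0 = 0xC801
clock 1: out=1, reg = 0xE400
clock 2: out=0, reg = 0x7200
clock 3: out=0, reg = 0xB900
clock 4: out=0, reg = 0xDC80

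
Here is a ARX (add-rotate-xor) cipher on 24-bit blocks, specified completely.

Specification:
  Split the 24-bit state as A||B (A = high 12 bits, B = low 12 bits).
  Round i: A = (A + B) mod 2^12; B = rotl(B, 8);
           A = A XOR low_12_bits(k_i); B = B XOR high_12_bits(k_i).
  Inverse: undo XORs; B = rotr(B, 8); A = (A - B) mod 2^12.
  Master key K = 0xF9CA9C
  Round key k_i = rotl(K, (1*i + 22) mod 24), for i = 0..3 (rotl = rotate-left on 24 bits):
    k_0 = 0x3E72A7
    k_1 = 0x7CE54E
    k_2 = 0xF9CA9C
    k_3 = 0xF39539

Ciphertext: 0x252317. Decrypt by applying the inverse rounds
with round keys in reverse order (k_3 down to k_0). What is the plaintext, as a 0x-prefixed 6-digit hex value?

0x750D7F

s_0 = ciphertext = 0x252317
s_1 = InvRound(s_0, k_3) = 0x47F2EC
s_2 = InvRound(s_1, k_2) = 0x7D670D
s_3 = InvRound(s_2, k_1) = 0x668C30
s_4 = InvRound(s_3, k_0) = 0x750D7F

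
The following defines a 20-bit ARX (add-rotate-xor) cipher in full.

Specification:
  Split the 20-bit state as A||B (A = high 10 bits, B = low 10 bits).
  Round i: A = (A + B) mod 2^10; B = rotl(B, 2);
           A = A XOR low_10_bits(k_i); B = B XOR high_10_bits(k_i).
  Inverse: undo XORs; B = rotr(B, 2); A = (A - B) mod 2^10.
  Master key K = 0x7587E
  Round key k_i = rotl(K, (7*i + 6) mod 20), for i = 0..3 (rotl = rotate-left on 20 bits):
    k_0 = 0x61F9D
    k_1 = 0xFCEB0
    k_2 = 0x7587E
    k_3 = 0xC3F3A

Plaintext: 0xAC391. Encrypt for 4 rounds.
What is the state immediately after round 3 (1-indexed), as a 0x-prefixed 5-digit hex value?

s_0 = plaintext = 0xAC391
s_1 = Round(s_0, k_0) = 0x773C0
s_2 = Round(s_1, k_1) = 0xCB0F0
s_3 = Round(s_2, k_2) = 0x18A16
s_4 = Round(s_3, k_3) = 0x50B55

0x18A16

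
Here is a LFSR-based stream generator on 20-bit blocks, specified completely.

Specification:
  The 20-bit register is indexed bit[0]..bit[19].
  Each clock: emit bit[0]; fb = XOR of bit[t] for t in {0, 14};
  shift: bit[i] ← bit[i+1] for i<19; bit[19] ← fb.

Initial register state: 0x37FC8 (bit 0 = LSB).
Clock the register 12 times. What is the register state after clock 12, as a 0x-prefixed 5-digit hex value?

reg_0 = 0x37FC8
clock 1: out=0, reg = 0x9BFE4
clock 2: out=0, reg = 0x4DFF2
clock 3: out=0, reg = 0xA6FF9
clock 4: out=1, reg = 0x537FC
clock 5: out=0, reg = 0x29BFE
clock 6: out=0, reg = 0x14DFF
clock 7: out=1, reg = 0x0A6FF
clock 8: out=1, reg = 0x8537F
clock 9: out=1, reg = 0x429BF
clock 10: out=1, reg = 0xA14DF
clock 11: out=1, reg = 0xD0A6F
clock 12: out=1, reg = 0xE8537

0xE8537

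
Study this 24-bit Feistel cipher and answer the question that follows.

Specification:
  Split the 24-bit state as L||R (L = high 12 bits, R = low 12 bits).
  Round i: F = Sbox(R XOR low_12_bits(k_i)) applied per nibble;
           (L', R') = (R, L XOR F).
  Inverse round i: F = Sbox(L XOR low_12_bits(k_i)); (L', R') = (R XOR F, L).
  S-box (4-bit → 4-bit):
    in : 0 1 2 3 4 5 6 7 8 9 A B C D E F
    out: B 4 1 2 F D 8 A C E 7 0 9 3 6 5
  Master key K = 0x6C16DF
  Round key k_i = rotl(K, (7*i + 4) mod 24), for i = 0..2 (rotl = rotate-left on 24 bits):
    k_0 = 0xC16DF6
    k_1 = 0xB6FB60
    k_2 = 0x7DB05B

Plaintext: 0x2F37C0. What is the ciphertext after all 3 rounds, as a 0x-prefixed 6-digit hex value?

0x1C013B

s_0 = plaintext = 0x2F37C0
s_1 = Round(s_0, k_0) = 0x7C05DB
s_2 = Round(s_1, k_1) = 0x5DB1C0
s_3 = Round(s_2, k_2) = 0x1C013B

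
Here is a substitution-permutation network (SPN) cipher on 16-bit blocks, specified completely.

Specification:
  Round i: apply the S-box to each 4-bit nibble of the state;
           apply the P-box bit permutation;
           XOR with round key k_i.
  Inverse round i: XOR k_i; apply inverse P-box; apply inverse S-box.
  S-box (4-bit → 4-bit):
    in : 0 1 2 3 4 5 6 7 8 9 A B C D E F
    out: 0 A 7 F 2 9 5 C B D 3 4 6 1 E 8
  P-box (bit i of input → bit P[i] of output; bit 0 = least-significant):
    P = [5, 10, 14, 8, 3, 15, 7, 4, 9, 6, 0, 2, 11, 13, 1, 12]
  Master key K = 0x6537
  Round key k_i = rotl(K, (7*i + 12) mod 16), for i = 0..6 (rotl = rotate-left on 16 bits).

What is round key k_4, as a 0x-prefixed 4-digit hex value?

0x3765

K = 0x6537
k_0 = rotl(K, (7*0+12) mod 16) = rotl(K, 12) = 0x7653
k_1 = rotl(K, (7*1+12) mod 16) = rotl(K, 3) = 0x29BB
k_2 = rotl(K, (7*2+12) mod 16) = rotl(K, 10) = 0xDD94
k_3 = rotl(K, (7*3+12) mod 16) = rotl(K, 1) = 0xCA6E
k_4 = rotl(K, (7*4+12) mod 16) = rotl(K, 8) = 0x3765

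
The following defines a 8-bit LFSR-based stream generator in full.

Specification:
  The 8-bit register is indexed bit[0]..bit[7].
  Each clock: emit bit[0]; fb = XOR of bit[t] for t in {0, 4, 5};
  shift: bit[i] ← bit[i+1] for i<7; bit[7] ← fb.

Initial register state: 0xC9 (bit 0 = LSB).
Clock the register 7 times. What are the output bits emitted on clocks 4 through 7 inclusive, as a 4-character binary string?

reg_0 = 0xC9
clock 1: out=1, reg = 0xE4
clock 2: out=0, reg = 0xF2
clock 3: out=0, reg = 0x79
clock 4: out=1, reg = 0xBC
clock 5: out=0, reg = 0x5E
clock 6: out=0, reg = 0xAF
clock 7: out=1, reg = 0x57

1001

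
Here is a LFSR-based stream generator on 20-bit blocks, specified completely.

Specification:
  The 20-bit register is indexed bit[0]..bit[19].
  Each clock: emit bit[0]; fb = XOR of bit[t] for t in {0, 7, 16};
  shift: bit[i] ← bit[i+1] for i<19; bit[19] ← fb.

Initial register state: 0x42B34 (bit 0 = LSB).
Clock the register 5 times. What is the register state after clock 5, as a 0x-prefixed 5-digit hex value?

reg_0 = 0x42B34
clock 1: out=0, reg = 0x2159A
clock 2: out=0, reg = 0x90ACD
clock 3: out=1, reg = 0xC8566
clock 4: out=0, reg = 0x642B3
clock 5: out=1, reg = 0x32159

0x32159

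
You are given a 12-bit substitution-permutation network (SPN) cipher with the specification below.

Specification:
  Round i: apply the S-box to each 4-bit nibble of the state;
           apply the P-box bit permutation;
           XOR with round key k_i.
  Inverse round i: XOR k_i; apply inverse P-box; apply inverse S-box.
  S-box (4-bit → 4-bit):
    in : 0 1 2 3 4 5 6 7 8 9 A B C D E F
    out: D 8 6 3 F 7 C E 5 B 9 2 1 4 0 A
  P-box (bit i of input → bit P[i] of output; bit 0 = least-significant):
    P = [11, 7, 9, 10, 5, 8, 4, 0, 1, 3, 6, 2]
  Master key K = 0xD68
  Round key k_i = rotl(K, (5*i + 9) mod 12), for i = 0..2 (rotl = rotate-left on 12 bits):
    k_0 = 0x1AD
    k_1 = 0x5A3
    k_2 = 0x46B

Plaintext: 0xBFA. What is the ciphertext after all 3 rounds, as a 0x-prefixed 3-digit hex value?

s_0 = plaintext = 0xBFA
s_1 = Round(s_0, k_0) = 0xCA4
s_2 = Round(s_1, k_1) = 0xB00
s_3 = Round(s_2, k_2) = 0xA52

0xA52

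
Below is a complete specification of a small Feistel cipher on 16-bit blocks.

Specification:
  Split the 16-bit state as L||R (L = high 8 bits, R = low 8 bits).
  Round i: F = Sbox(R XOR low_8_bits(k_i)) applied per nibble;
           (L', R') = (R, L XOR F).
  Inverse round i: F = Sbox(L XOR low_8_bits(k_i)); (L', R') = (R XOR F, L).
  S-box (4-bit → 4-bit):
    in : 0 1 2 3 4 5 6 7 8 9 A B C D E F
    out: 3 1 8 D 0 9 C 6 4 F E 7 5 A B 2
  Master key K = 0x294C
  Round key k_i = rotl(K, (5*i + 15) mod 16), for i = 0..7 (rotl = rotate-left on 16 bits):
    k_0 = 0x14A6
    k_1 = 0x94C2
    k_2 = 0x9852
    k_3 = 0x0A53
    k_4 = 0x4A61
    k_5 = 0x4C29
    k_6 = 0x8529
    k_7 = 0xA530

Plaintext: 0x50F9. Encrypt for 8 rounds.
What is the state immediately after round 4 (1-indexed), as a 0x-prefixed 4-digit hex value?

s_0 = plaintext = 0x50F9
s_1 = Round(s_0, k_0) = 0xF9C2
s_2 = Round(s_1, k_1) = 0xC2CA
s_3 = Round(s_2, k_2) = 0xCA36
s_4 = Round(s_3, k_3) = 0x3603
s_5 = Round(s_4, k_4) = 0x03FE
s_6 = Round(s_5, k_5) = 0xFEA5
s_7 = Round(s_6, k_6) = 0xA5BB
s_8 = Round(s_7, k_7) = 0xBBE2

0x3603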